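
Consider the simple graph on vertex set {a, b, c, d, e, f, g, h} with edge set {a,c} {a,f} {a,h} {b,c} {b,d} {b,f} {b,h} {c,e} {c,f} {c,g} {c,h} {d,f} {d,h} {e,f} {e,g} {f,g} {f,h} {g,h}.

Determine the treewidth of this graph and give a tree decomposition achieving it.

Treewidth 3.
Bags: B1 = {b, c, f, h}  B2 = {c, f, g, h}  B3 = {b, d, f, h}  B4 = {c, e, f, g}  B5 = {a, c, f, h}
Tree: B1–B2, B1–B3, B2–B4, B1–B5

Every bag has size at most 4, so the width is 4 − 1 = 3 and tw(G) ≤ 3. On the other hand G contains the 4-clique {c, e, f, g}. A clique must lie in a single bag of any decomposition, so no decomposition can have width below 3. The upper and lower bounds meet at 3, so that is the treewidth.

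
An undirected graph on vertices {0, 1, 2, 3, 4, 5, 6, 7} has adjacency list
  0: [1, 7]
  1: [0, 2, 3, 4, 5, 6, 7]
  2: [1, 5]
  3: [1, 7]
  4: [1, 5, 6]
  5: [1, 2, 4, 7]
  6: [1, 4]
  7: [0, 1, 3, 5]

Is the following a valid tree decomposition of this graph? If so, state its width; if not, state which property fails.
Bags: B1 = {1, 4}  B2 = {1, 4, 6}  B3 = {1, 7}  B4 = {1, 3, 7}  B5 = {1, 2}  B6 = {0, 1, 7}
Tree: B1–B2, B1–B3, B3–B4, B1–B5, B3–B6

A tree decomposition must satisfy three properties: every vertex lies in some bag; for every edge, both endpoints lie together in some bag; and for every vertex, the bags containing it form a connected subtree. Here vertex 5 appears in no bag, so the decomposition is invalid.

No — vertex 5 appears in no bag.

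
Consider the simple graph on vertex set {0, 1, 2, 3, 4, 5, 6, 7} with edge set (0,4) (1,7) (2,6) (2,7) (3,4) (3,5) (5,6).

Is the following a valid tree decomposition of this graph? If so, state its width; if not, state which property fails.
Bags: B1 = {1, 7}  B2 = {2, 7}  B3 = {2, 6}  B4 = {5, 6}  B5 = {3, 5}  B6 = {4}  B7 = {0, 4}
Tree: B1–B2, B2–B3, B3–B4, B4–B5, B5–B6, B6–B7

A tree decomposition must satisfy three properties: every vertex lies in some bag; for every edge, both endpoints lie together in some bag; and for every vertex, the bags containing it form a connected subtree. Here edge (3,4) lies in no bag, so the decomposition is invalid.

No — edge (3,4) lies in no bag.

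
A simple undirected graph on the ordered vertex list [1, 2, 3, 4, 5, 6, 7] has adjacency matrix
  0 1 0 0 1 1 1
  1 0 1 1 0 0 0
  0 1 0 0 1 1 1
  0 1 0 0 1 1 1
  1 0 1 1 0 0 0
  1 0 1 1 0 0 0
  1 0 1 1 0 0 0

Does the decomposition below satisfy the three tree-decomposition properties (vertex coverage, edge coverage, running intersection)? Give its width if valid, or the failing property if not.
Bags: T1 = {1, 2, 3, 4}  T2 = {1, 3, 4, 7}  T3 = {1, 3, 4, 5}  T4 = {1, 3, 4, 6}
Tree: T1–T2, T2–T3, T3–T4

Every vertex of G appears in some bag (union = {1, 2, 3, 4, 5, 6, 7}); every edge is covered by a bag; and for each vertex v the set of bags containing v is connected in the bag tree. The decomposition is therefore valid. The largest bag has 4 vertices, so the width is 3.

Yes; width 3.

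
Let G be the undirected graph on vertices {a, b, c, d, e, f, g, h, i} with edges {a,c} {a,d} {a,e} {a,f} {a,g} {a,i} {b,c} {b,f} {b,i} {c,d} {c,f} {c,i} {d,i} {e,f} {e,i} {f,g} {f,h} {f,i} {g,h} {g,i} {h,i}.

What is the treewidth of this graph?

3

A width-3 tree decomposition is:
Bags: B1 = {a, c, f, i}  B2 = {b, c, f, i}  B3 = {a, f, g, i}  B4 = {a, e, f, i}  B5 = {f, g, h, i}  B6 = {a, c, d, i}
Tree: B1–B2, B1–B3, B3–B4, B3–B5, B1–B6
The largest bag has 4 vertices, giving width 3; this decomposition certifies tw(G) ≤ 3. On the other hand G contains the 4-clique {a, c, d, i}. A clique must lie in a single bag of any decomposition, so no decomposition can have width below 3. Therefore the treewidth is 3.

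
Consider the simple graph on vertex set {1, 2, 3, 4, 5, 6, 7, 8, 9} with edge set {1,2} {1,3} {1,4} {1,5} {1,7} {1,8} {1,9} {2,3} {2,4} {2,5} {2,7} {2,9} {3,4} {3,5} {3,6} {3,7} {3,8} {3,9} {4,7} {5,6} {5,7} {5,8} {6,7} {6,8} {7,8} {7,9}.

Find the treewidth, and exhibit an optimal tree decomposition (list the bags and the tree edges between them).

Each bag holds 5 vertices, so the decomposition has width 4, which upper-bounds the treewidth. On the other hand G contains the 5-clique {1, 3, 5, 7, 8}. A clique must lie in a single bag of any decomposition, so no decomposition can have width below 4. Combining the bounds, tw(G) = 4.

Treewidth 4.
One such decomposition:
Bags: B1 = {1, 2, 3, 4, 7}  B2 = {1, 2, 3, 5, 7}  B3 = {1, 3, 5, 7, 8}  B4 = {1, 2, 3, 7, 9}  B5 = {3, 5, 6, 7, 8}
Tree: B1–B2, B2–B3, B1–B4, B3–B5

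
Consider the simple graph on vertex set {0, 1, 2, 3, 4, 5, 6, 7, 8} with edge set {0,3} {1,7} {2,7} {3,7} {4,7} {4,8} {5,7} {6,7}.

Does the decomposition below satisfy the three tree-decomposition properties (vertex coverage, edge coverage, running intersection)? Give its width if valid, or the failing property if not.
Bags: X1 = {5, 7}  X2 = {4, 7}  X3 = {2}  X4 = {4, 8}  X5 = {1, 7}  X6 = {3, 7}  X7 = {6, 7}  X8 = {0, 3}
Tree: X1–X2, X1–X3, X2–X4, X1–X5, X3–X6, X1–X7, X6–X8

A tree decomposition must satisfy three properties: every vertex lies in some bag; for every edge, both endpoints lie together in some bag; and for every vertex, the bags containing it form a connected subtree. Here edge (7,2) lies in no bag, so the decomposition is invalid.

No — edge (7,2) lies in no bag.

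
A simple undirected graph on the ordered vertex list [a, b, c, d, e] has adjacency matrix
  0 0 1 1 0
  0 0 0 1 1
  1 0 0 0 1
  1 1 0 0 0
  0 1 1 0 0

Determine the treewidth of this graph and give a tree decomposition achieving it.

Treewidth 2.
Bags: B1 = {b, c, e}  B2 = {a, b, c}  B3 = {a, b, d}
Tree: B1–B2, B2–B3

Every bag has size at most 3, so the width is 3 − 1 = 2 and tw(G) ≤ 2. For the lower bound, G contains the cycle b–e–c–a–d–b, so G is not a forest; only forests have treewidth ≤ 1, hence tw(G) ≥ 2. Therefore the treewidth is 2.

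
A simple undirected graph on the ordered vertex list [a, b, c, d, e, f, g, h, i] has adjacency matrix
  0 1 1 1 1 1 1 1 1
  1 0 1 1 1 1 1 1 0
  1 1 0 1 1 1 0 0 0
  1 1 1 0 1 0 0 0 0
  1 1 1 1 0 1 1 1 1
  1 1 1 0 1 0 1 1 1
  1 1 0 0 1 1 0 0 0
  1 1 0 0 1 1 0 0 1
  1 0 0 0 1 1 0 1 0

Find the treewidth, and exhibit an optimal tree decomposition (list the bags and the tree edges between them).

Every bag has size at most 5, so the width is 5 − 1 = 4 and tw(G) ≤ 4. Conversely, {a, b, c, d, e} is a clique of size 5, and the vertices of any clique must share a bag in every tree decomposition; so some bag has ≥ 5 vertices and tw(G) ≥ 4. Therefore the treewidth is 4.

Treewidth 4.
One optimal decomposition is:
Bags: B1 = {a, b, e, f, h}  B2 = {a, e, f, h, i}  B3 = {a, b, e, f, g}  B4 = {a, b, c, e, f}  B5 = {a, b, c, d, e}
Tree: B1–B2, B1–B3, B3–B4, B4–B5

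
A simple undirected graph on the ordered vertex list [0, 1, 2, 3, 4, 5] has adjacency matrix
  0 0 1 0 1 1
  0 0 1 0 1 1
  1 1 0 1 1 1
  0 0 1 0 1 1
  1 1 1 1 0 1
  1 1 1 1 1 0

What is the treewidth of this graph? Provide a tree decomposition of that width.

Every bag has size at most 4, so the width is 4 − 1 = 3 and tw(G) ≤ 3. Conversely, {0, 2, 4, 5} is a clique of size 4, and the vertices of any clique must share a bag in every tree decomposition; so some bag has ≥ 4 vertices and tw(G) ≥ 3. Hence tw(G) = 3 exactly.

Treewidth 3.
Bags: B1 = {2, 3, 4, 5}  B2 = {1, 2, 4, 5}  B3 = {0, 2, 4, 5}
Tree: B1–B2, B2–B3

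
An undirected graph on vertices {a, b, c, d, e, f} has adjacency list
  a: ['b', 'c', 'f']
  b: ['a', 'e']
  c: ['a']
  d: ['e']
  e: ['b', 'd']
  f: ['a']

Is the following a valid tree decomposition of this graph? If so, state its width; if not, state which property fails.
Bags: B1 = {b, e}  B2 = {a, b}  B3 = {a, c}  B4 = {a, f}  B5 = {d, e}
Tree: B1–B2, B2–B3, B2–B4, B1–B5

Yes; width 1.

Vertex coverage: the bags together contain {a, b, c, d, e, f}, the full vertex set. Edge coverage: each edge of G has both endpoints in at least one bag. Running intersection: for every vertex, the bags containing it form a connected subtree. All three properties hold, so this is a valid tree decomposition of width max|bag| − 1 = 1, and hence tw(G) ≤ 1.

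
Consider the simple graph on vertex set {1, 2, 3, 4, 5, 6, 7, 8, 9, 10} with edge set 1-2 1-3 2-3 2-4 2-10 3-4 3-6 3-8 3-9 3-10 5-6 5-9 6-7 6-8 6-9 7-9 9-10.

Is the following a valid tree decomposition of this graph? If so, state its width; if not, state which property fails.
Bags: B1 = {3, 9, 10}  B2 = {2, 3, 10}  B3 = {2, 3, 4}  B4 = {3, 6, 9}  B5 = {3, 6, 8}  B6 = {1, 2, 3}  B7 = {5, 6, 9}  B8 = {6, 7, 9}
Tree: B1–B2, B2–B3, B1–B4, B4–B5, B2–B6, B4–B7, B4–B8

Yes; width 2.

Every vertex of G appears in some bag (union = {1, 2, 3, 4, 5, 6, 7, 8, 9, 10}); every edge is covered by a bag; and for each vertex v the set of bags containing v is connected in the bag tree. The decomposition is therefore valid. The largest bag has 3 vertices, so the width is 2.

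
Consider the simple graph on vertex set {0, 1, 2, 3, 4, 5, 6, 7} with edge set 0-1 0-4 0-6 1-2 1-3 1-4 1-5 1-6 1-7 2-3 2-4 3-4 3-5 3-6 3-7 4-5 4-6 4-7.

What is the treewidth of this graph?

A width-3 tree decomposition is:
Bags: B1 = {1, 3, 4, 5}  B2 = {1, 2, 3, 4}  B3 = {1, 3, 4, 6}  B4 = {0, 1, 4, 6}  B5 = {1, 3, 4, 7}
Tree: B1–B2, B2–B3, B3–B4, B1–B5
The largest bag has 4 vertices, giving width 3; this decomposition certifies tw(G) ≤ 3. For the lower bound, the 4 vertices {0, 1, 4, 6} are pairwise adjacent, and any tree decomposition puts a clique entirely inside one bag — forcing width ≥ 3. The upper and lower bounds meet at 3, so that is the treewidth.

3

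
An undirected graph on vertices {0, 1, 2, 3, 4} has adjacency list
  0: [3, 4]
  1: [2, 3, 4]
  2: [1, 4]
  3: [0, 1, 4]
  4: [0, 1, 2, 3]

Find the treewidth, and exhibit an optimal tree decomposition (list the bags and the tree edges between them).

Each bag holds 3 vertices, so the decomposition has width 2, which upper-bounds the treewidth. Conversely, {0, 3, 4} is a clique of size 3, and the vertices of any clique must share a bag in every tree decomposition; so some bag has ≥ 3 vertices and tw(G) ≥ 2. The upper and lower bounds meet at 2, so that is the treewidth.

Treewidth 2.
One such decomposition:
Bags: B1 = {1, 3, 4}  B2 = {0, 3, 4}  B3 = {1, 2, 4}
Tree: B1–B2, B1–B3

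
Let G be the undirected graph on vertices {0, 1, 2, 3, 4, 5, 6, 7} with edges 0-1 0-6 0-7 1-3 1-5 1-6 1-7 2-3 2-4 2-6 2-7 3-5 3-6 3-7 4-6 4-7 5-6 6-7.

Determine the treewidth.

A width-3 tree decomposition is:
Bags: B1 = {1, 3, 5, 6}  B2 = {1, 3, 6, 7}  B3 = {2, 3, 6, 7}  B4 = {0, 1, 6, 7}  B5 = {2, 4, 6, 7}
Tree: B1–B2, B2–B3, B2–B4, B3–B5
The largest bag has 4 vertices, giving width 3; this decomposition certifies tw(G) ≤ 3. For the lower bound, the 4 vertices {1, 3, 5, 6} are pairwise adjacent, and any tree decomposition puts a clique entirely inside one bag — forcing width ≥ 3. The upper and lower bounds meet at 3, so that is the treewidth.

3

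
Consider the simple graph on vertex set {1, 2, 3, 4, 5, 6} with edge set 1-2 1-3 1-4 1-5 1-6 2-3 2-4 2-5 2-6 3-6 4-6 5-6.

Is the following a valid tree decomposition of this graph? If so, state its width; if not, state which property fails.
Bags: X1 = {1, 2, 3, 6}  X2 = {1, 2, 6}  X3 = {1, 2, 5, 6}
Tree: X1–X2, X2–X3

A tree decomposition must satisfy three properties: every vertex lies in some bag; for every edge, both endpoints lie together in some bag; and for every vertex, the bags containing it form a connected subtree. Here vertex 4 appears in no bag, so the decomposition is invalid.

No — vertex 4 appears in no bag.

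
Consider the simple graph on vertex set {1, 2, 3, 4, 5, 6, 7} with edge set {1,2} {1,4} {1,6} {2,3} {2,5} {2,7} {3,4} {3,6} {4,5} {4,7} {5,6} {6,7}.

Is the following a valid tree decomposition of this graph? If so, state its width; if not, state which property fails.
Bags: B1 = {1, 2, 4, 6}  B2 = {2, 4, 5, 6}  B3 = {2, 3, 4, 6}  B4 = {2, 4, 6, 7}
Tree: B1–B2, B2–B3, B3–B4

Checking the three conditions: (i) the bags cover all of {1, 2, 3, 4, 5, 6, 7}; (ii) for each edge, some bag contains both endpoints; (iii) the bags containing any fixed vertex form a subtree. All hold, so the decomposition is valid with width 4 − 1 = 3.

Yes; width 3.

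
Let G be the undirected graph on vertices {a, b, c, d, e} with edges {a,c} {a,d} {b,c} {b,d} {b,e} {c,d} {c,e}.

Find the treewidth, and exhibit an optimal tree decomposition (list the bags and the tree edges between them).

Each bag holds 3 vertices, so the decomposition has width 2, which upper-bounds the treewidth. Conversely, {a, c, d} is a clique of size 3, and the vertices of any clique must share a bag in every tree decomposition; so some bag has ≥ 3 vertices and tw(G) ≥ 2. Hence tw(G) = 2 exactly.

Treewidth 2.
One optimal decomposition is:
Bags: B1 = {a, c, d}  B2 = {b, c, d}  B3 = {b, c, e}
Tree: B1–B2, B2–B3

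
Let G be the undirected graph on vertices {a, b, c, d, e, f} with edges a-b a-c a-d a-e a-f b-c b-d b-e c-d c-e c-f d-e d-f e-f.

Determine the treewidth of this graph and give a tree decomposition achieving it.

Each bag holds 5 vertices, so the decomposition has width 4, which upper-bounds the treewidth. For the lower bound, the 5 vertices {a, c, d, e, f} are pairwise adjacent, and any tree decomposition puts a clique entirely inside one bag — forcing width ≥ 4. The upper and lower bounds meet at 4, so that is the treewidth.

Treewidth 4.
One optimal decomposition is:
Bags: B1 = {a, c, d, e, f}  B2 = {a, b, c, d, e}
Tree: B1–B2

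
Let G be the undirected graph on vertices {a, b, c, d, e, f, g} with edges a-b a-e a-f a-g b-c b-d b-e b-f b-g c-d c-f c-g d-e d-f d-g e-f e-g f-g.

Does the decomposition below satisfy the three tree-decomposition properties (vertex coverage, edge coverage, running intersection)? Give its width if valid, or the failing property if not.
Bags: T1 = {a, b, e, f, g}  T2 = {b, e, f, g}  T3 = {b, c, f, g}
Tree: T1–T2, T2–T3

A tree decomposition must satisfy three properties: every vertex lies in some bag; for every edge, both endpoints lie together in some bag; and for every vertex, the bags containing it form a connected subtree. Here vertex d appears in no bag, so the decomposition is invalid.

No — vertex d appears in no bag.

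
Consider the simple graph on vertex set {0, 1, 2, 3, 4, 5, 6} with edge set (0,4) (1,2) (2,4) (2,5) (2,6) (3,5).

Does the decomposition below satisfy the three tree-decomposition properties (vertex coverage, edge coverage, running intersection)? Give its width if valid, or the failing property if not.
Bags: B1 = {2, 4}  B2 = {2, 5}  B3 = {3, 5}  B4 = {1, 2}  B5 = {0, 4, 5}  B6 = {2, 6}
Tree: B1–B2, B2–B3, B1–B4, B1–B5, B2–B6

No — bags containing vertex 5 are not connected in the tree.

A tree decomposition must satisfy three properties: every vertex lies in some bag; for every edge, both endpoints lie together in some bag; and for every vertex, the bags containing it form a connected subtree. Here bags containing vertex 5 are not connected in the tree, so the decomposition is invalid.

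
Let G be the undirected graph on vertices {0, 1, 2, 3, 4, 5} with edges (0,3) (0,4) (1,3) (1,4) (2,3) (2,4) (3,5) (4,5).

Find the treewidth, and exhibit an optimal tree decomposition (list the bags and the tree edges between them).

Treewidth 2.
One such decomposition:
Bags: B1 = {3, 4, 5}  B2 = {1, 3, 4}  B3 = {0, 3, 4}  B4 = {2, 3, 4}
Tree: B1–B2, B2–B3, B3–B4

The largest bag has 3 vertices, giving width 2; this decomposition certifies tw(G) ≤ 2. Since 5–3–1–4–5 is a cycle in G, G is not acyclic. Forests are exactly the graphs of treewidth ≤ 1, so tw(G) ≥ 2. Combining the bounds, tw(G) = 2.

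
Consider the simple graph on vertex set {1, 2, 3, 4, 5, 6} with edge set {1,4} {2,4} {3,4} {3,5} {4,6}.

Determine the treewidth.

A width-1 tree decomposition is:
Bags: B1 = {3, 4}  B2 = {3, 5}  B3 = {2, 4}  B4 = {4, 6}  B5 = {1, 4}
Tree: B1–B2, B1–B3, B3–B4, B1–B5
Every bag has size at most 2, so the width is 2 − 1 = 1 and tw(G) ≤ 1. G has an edge, so its treewidth is at least 1. Therefore the treewidth is 1.

1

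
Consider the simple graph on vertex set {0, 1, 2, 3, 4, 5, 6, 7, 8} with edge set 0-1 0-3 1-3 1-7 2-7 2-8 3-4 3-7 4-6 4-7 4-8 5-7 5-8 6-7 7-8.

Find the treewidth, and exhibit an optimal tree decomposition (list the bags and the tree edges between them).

Treewidth 2.
One such decomposition:
Bags: B1 = {3, 4, 7}  B2 = {1, 3, 7}  B3 = {4, 7, 8}  B4 = {4, 6, 7}  B5 = {0, 1, 3}  B6 = {2, 7, 8}  B7 = {5, 7, 8}
Tree: B1–B2, B1–B3, B1–B4, B2–B5, B3–B6, B3–B7

Each bag holds 3 vertices, so the decomposition has width 2, which upper-bounds the treewidth. Conversely, {0, 1, 3} is a clique of size 3, and the vertices of any clique must share a bag in every tree decomposition; so some bag has ≥ 3 vertices and tw(G) ≥ 2. Therefore the treewidth is 2.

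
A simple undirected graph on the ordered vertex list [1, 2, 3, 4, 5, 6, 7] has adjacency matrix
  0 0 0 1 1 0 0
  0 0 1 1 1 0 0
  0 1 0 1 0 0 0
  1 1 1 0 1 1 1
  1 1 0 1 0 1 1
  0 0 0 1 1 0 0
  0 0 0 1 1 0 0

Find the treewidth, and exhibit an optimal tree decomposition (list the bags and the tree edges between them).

Treewidth 2.
One such decomposition:
Bags: B1 = {2, 3, 4}  B2 = {2, 4, 5}  B3 = {4, 5, 7}  B4 = {4, 5, 6}  B5 = {1, 4, 5}
Tree: B1–B2, B2–B3, B2–B4, B4–B5

Each bag holds 3 vertices, so the decomposition has width 2, which upper-bounds the treewidth. On the other hand G contains the 3-clique {2, 3, 4}. A clique must lie in a single bag of any decomposition, so no decomposition can have width below 2. Combining the bounds, tw(G) = 2.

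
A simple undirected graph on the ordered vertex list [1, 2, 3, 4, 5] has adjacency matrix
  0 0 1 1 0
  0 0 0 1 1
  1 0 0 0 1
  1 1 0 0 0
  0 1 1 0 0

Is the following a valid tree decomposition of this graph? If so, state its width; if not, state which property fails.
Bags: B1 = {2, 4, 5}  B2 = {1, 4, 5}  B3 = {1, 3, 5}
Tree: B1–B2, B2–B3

Every vertex of G appears in some bag (union = {1, 2, 3, 4, 5}); every edge is covered by a bag; and for each vertex v the set of bags containing v is connected in the bag tree. The decomposition is therefore valid. The largest bag has 3 vertices, so the width is 2.

Yes; width 2.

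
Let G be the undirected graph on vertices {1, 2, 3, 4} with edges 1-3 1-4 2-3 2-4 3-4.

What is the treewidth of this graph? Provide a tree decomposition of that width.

Every bag has size at most 3, so the width is 3 − 1 = 2 and tw(G) ≤ 2. Conversely, {1, 3, 4} is a clique of size 3, and the vertices of any clique must share a bag in every tree decomposition; so some bag has ≥ 3 vertices and tw(G) ≥ 2. Hence tw(G) = 2 exactly.

Treewidth 2.
One optimal decomposition is:
Bags: B1 = {2, 3, 4}  B2 = {1, 3, 4}
Tree: B1–B2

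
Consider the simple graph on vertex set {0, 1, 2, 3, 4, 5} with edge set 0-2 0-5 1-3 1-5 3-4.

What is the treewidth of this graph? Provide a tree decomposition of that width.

Treewidth 1.
Bags: B1 = {3, 4}  B2 = {1, 3}  B3 = {1, 5}  B4 = {0, 5}  B5 = {0, 2}
Tree: B1–B2, B2–B3, B3–B4, B4–B5

The largest bag has 2 vertices, giving width 1; this decomposition certifies tw(G) ≤ 1. Any graph with an edge has treewidth ≥ 1, and G has the edge 4–3. Combining the bounds, tw(G) = 1.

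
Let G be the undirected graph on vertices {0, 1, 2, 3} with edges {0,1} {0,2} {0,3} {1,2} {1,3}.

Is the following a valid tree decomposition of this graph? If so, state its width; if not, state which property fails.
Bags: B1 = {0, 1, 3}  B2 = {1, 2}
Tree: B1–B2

No — edge (0,2) lies in no bag.

A tree decomposition must satisfy three properties: every vertex lies in some bag; for every edge, both endpoints lie together in some bag; and for every vertex, the bags containing it form a connected subtree. Here edge (0,2) lies in no bag, so the decomposition is invalid.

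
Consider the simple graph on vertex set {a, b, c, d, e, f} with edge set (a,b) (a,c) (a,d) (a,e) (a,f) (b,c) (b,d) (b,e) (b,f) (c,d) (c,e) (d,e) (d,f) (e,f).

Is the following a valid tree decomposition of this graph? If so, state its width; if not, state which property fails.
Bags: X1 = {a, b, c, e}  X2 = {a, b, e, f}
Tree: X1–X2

No — vertex d appears in no bag.

A tree decomposition must satisfy three properties: every vertex lies in some bag; for every edge, both endpoints lie together in some bag; and for every vertex, the bags containing it form a connected subtree. Here vertex d appears in no bag, so the decomposition is invalid.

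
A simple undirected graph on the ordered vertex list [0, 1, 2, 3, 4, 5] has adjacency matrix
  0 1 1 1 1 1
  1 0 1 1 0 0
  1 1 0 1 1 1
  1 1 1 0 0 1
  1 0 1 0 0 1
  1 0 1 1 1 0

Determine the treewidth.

A width-3 tree decomposition is:
Bags: B1 = {0, 2, 3, 5}  B2 = {0, 2, 4, 5}  B3 = {0, 1, 2, 3}
Tree: B1–B2, B1–B3
The largest bag has 4 vertices, giving width 3; this decomposition certifies tw(G) ≤ 3. On the other hand G contains the 4-clique {0, 1, 2, 3}. A clique must lie in a single bag of any decomposition, so no decomposition can have width below 3. Hence tw(G) = 3 exactly.

3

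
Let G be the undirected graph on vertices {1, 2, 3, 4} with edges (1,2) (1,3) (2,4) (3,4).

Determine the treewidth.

2

A width-2 tree decomposition is:
Bags: B1 = {1, 2, 3}  B2 = {2, 3, 4}
Tree: B1–B2
The largest bag has 3 vertices, giving width 2; this decomposition certifies tw(G) ≤ 2. For the lower bound, G contains the cycle 2–1–3–4–2, so G is not a forest; only forests have treewidth ≤ 1, hence tw(G) ≥ 2. Hence tw(G) = 2 exactly.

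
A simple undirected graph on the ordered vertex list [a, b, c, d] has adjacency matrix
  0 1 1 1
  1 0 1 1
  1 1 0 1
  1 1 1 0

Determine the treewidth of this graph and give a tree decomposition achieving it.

Treewidth 3.
One such decomposition:
Bags: B1 = {a, b, c, d}
Tree: (single bag)

With just one bag of size 4, the width is 4 − 1 = 3, so tw(G) ≤ 3. Conversely, {a, b, c, d} is a clique of size 4, and the vertices of any clique must share a bag in every tree decomposition; so some bag has ≥ 4 vertices and tw(G) ≥ 3. Therefore the treewidth is 3.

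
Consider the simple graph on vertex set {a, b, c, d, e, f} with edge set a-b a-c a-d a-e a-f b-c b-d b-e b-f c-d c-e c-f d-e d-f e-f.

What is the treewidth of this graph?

A width-5 tree decomposition is:
Bags: B1 = {a, b, c, d, e, f}
Tree: (single bag)
With just one bag of size 6, the width is 6 − 1 = 5, so tw(G) ≤ 5. On the other hand G contains the 6-clique {a, b, c, d, e, f}. A clique must lie in a single bag of any decomposition, so no decomposition can have width below 5. The upper and lower bounds meet at 5, so that is the treewidth.

5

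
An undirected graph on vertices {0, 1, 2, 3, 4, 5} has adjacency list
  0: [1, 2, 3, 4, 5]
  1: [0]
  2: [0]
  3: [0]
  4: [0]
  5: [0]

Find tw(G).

A width-1 tree decomposition is:
Bags: B1 = {0, 5}  B2 = {0, 2}  B3 = {0, 4}  B4 = {0, 1}  B5 = {0, 3}
Tree: B1–B2, B2–B3, B2–B4, B2–B5
The largest bag has 2 vertices, giving width 1; this decomposition certifies tw(G) ≤ 1. G has an edge, so its treewidth is at least 1. Combining the bounds, tw(G) = 1.

1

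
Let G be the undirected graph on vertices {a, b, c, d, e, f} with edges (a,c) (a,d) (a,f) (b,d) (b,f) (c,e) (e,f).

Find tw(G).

A width-2 tree decomposition is:
Bags: B1 = {c, e, f}  B2 = {a, c, f}  B3 = {a, b, f}  B4 = {a, b, d}
Tree: B1–B2, B2–B3, B3–B4
Every bag has size at most 3, so the width is 3 − 1 = 2 and tw(G) ≤ 2. Since e–c–a–f–e is a cycle in G, G is not acyclic. Forests are exactly the graphs of treewidth ≤ 1, so tw(G) ≥ 2. The upper and lower bounds meet at 2, so that is the treewidth.

2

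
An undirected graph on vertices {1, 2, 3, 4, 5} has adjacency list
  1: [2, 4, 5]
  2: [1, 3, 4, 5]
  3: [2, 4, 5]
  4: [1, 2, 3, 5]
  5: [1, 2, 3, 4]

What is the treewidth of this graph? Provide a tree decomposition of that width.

Each bag holds 4 vertices, so the decomposition has width 3, which upper-bounds the treewidth. For the lower bound, the 4 vertices {1, 2, 4, 5} are pairwise adjacent, and any tree decomposition puts a clique entirely inside one bag — forcing width ≥ 3. The upper and lower bounds meet at 3, so that is the treewidth.

Treewidth 3.
Bags: B1 = {1, 2, 4, 5}  B2 = {2, 3, 4, 5}
Tree: B1–B2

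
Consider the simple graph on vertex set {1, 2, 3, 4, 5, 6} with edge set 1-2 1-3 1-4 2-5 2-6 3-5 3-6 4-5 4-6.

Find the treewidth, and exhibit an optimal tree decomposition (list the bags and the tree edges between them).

Treewidth 3.
One optimal decomposition is:
Bags: B1 = {2, 3, 4, 6}  B2 = {2, 3, 4, 5}  B3 = {1, 2, 3, 4}
Tree: B1–B2, B2–B3

Each bag holds 4 vertices, so the decomposition has width 3, which upper-bounds the treewidth. For the lower bound: the 4 vertex sets {3,6}, {4,5}, {2}, {1} are disjoint, each induces a connected subgraph, and every pair is joined by at least one edge of G. Contracting each set to a single vertex therefore yields K_{4} as a minor, and since treewidth is minor-monotone, tw(G) ≥ tw(K_{4}) = 3. Hence tw(G) = 3 exactly.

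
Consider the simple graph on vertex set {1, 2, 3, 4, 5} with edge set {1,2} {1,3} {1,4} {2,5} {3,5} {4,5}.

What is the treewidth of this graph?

A width-2 tree decomposition is:
Bags: B1 = {1, 2, 5}  B2 = {1, 3, 5}  B3 = {1, 4, 5}
Tree: B1–B2, B2–B3
Every bag has size at most 3, so the width is 3 − 1 = 2 and tw(G) ≤ 2. For the lower bound, G contains the cycle 5–2–1–3–5, so G is not a forest; only forests have treewidth ≤ 1, hence tw(G) ≥ 2. Combining the bounds, tw(G) = 2.

2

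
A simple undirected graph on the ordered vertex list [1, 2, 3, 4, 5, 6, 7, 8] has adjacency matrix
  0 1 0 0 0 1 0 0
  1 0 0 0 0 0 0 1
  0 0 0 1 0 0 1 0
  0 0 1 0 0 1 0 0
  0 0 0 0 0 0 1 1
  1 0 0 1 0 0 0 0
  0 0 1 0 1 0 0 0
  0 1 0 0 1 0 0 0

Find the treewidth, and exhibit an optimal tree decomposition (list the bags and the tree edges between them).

Every bag has size at most 3, so the width is 3 − 1 = 2 and tw(G) ≤ 2. Since 3–4–6–1–2–8–5–7–3 is a cycle in G, G is not acyclic. Forests are exactly the graphs of treewidth ≤ 1, so tw(G) ≥ 2. Hence tw(G) = 2 exactly.

Treewidth 2.
One optimal decomposition is:
Bags: B1 = {3, 4, 6}  B2 = {1, 3, 6}  B3 = {1, 2, 3}  B4 = {2, 3, 8}  B5 = {3, 5, 8}  B6 = {3, 5, 7}
Tree: B1–B2, B2–B3, B3–B4, B4–B5, B5–B6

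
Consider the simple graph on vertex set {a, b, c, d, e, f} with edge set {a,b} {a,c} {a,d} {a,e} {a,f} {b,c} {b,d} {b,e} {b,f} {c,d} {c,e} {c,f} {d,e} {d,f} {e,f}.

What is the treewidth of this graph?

A width-5 tree decomposition is:
Bags: B1 = {a, b, c, d, e, f}
Tree: (single bag)
With just one bag of size 6, the width is 6 − 1 = 5, so tw(G) ≤ 5. On the other hand G contains the 6-clique {a, b, c, d, e, f}. A clique must lie in a single bag of any decomposition, so no decomposition can have width below 5. Therefore the treewidth is 5.

5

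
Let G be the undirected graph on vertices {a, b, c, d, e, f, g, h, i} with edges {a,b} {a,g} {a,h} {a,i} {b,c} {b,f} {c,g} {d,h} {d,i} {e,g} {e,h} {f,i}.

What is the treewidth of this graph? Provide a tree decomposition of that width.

Each bag holds 4 vertices, so the decomposition has width 3, which upper-bounds the treewidth. For the lower bound: the 4 vertex sets {c,e,g}, {h}, {a}, {b,d,f,i} are disjoint, each induces a connected subgraph, and every pair is joined by at least one edge of G. Contracting each set to a single vertex therefore yields K_{4} as a minor, and since treewidth is minor-monotone, tw(G) ≥ tw(K_{4}) = 3. Hence tw(G) = 3 exactly.

Treewidth 3.
One optimal decomposition is:
Bags: B1 = {c, e, g, h}  B2 = {a, c, g, h}  B3 = {a, b, c, h}  B4 = {a, b, d, h}  B5 = {a, b, d, i}  B6 = {b, d, f, i}
Tree: B1–B2, B2–B3, B3–B4, B4–B5, B5–B6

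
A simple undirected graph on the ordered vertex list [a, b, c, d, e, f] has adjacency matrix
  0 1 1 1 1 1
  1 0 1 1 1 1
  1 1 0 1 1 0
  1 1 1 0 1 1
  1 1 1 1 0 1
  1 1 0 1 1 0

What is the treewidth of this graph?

A width-4 tree decomposition is:
Bags: B1 = {a, b, c, d, e}  B2 = {a, b, d, e, f}
Tree: B1–B2
The largest bag has 5 vertices, giving width 4; this decomposition certifies tw(G) ≤ 4. Conversely, {a, b, c, d, e} is a clique of size 5, and the vertices of any clique must share a bag in every tree decomposition; so some bag has ≥ 5 vertices and tw(G) ≥ 4. Combining the bounds, tw(G) = 4.

4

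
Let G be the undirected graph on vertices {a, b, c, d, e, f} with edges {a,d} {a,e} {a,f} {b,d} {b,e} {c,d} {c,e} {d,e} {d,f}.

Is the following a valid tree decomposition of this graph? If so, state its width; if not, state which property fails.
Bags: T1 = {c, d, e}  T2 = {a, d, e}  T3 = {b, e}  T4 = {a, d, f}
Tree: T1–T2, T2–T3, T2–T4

A tree decomposition must satisfy three properties: every vertex lies in some bag; for every edge, both endpoints lie together in some bag; and for every vertex, the bags containing it form a connected subtree. Here edge (d,b) lies in no bag, so the decomposition is invalid.

No — edge (d,b) lies in no bag.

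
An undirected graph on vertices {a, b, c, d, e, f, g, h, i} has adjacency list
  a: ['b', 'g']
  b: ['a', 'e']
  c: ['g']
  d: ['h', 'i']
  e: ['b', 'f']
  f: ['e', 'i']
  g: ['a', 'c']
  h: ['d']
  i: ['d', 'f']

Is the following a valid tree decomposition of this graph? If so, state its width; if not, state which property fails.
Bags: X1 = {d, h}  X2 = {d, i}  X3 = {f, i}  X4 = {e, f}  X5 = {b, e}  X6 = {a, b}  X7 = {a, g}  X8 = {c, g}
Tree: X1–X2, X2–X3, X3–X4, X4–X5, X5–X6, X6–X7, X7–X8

Yes; width 1.

Every vertex of G appears in some bag (union = {a, b, c, d, e, f, g, h, i}); every edge is covered by a bag; and for each vertex v the set of bags containing v is connected in the bag tree. The decomposition is therefore valid. The largest bag has 2 vertices, so the width is 1.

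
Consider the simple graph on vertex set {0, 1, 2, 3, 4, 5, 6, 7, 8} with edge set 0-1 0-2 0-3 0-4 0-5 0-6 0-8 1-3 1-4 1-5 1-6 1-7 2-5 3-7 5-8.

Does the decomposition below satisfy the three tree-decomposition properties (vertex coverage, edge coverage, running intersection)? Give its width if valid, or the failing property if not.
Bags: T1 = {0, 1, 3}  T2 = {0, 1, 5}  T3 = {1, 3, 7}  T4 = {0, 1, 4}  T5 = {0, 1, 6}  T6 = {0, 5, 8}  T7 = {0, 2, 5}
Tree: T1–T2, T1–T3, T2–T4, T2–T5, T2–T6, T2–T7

Yes; width 2.

Every vertex of G appears in some bag (union = {0, 1, 2, 3, 4, 5, 6, 7, 8}); every edge is covered by a bag; and for each vertex v the set of bags containing v is connected in the bag tree. The decomposition is therefore valid. The largest bag has 3 vertices, so the width is 2.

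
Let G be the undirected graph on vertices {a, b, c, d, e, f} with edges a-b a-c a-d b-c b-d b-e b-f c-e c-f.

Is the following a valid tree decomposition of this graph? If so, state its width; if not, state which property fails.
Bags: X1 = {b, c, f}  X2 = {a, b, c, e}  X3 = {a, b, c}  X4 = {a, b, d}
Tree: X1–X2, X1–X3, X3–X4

No — bags containing vertex a are not connected in the tree.

A tree decomposition must satisfy three properties: every vertex lies in some bag; for every edge, both endpoints lie together in some bag; and for every vertex, the bags containing it form a connected subtree. Here bags containing vertex a are not connected in the tree, so the decomposition is invalid.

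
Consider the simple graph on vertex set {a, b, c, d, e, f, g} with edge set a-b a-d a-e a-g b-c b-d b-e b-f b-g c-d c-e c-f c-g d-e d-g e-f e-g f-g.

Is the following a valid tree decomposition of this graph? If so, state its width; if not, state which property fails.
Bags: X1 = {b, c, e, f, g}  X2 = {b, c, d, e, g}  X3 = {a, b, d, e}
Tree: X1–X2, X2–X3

No — edge (g,a) lies in no bag.

A tree decomposition must satisfy three properties: every vertex lies in some bag; for every edge, both endpoints lie together in some bag; and for every vertex, the bags containing it form a connected subtree. Here edge (g,a) lies in no bag, so the decomposition is invalid.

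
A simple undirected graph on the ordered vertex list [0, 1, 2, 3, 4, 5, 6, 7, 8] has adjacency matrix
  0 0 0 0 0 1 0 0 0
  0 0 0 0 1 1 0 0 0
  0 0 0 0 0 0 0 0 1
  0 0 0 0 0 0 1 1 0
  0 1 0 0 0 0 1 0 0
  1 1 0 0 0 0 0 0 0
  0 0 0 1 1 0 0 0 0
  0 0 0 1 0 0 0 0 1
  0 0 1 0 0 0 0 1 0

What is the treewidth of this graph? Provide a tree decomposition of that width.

Treewidth 1.
One optimal decomposition is:
Bags: B1 = {2, 8}  B2 = {7, 8}  B3 = {3, 7}  B4 = {3, 6}  B5 = {4, 6}  B6 = {1, 4}  B7 = {1, 5}  B8 = {0, 5}
Tree: B1–B2, B2–B3, B3–B4, B4–B5, B5–B6, B6–B7, B7–B8

Each bag holds 2 vertices, so the decomposition has width 1, which upper-bounds the treewidth. Since G has at least one edge (e.g. 2–8), it is not an edgeless graph, so tw(G) ≥ 1. Combining the bounds, tw(G) = 1.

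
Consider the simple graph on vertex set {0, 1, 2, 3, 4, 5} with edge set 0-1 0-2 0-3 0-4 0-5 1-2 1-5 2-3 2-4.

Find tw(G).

2

A width-2 tree decomposition is:
Bags: B1 = {0, 2, 4}  B2 = {0, 1, 2}  B3 = {0, 2, 3}  B4 = {0, 1, 5}
Tree: B1–B2, B1–B3, B2–B4
The largest bag has 3 vertices, giving width 2; this decomposition certifies tw(G) ≤ 2. For the lower bound, the 3 vertices {0, 1, 2} are pairwise adjacent, and any tree decomposition puts a clique entirely inside one bag — forcing width ≥ 2. Therefore the treewidth is 2.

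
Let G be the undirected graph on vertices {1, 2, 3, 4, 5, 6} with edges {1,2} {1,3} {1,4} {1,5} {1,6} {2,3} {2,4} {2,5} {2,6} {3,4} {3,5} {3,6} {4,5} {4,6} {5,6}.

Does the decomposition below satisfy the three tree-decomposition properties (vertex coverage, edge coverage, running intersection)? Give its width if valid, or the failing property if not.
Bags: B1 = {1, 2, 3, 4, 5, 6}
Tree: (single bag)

Every vertex of G appears in some bag (union = {1, 2, 3, 4, 5, 6}); every edge is covered by a bag; and for each vertex v the set of bags containing v is connected in the bag tree. The decomposition is therefore valid. The largest bag has 6 vertices, so the width is 5.

Yes; width 5.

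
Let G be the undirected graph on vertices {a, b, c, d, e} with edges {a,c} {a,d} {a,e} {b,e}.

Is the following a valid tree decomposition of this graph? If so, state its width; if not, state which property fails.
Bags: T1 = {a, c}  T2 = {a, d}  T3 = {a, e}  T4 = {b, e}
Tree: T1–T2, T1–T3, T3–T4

Every vertex of G appears in some bag (union = {a, b, c, d, e}); every edge is covered by a bag; and for each vertex v the set of bags containing v is connected in the bag tree. The decomposition is therefore valid. The largest bag has 2 vertices, so the width is 1.

Yes; width 1.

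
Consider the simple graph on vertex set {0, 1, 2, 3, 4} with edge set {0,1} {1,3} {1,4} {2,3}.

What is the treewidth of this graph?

A width-1 tree decomposition is:
Bags: B1 = {2, 3}  B2 = {1, 3}  B3 = {1, 4}  B4 = {0, 1}
Tree: B1–B2, B2–B3, B3–B4
Every bag has size at most 2, so the width is 2 − 1 = 1 and tw(G) ≤ 1. Any graph with an edge has treewidth ≥ 1, and G has the edge 3–2. The upper and lower bounds meet at 1, so that is the treewidth.

1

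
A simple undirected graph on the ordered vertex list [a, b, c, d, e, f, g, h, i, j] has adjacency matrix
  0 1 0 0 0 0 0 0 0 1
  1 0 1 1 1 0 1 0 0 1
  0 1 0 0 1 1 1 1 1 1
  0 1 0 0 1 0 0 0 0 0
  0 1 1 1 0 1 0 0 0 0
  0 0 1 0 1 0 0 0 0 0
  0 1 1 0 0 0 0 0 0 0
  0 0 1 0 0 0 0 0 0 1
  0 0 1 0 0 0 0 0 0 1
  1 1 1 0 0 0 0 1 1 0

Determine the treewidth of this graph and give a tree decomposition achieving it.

Treewidth 2.
One such decomposition:
Bags: B1 = {b, c, e}  B2 = {b, c, j}  B3 = {c, h, j}  B4 = {a, b, j}  B5 = {b, c, g}  B6 = {c, e, f}  B7 = {b, d, e}  B8 = {c, i, j}
Tree: B1–B2, B2–B3, B2–B4, B1–B5, B1–B6, B1–B7, B2–B8

The largest bag has 3 vertices, giving width 2; this decomposition certifies tw(G) ≤ 2. For the lower bound, the 3 vertices {b, d, e} are pairwise adjacent, and any tree decomposition puts a clique entirely inside one bag — forcing width ≥ 2. Therefore the treewidth is 2.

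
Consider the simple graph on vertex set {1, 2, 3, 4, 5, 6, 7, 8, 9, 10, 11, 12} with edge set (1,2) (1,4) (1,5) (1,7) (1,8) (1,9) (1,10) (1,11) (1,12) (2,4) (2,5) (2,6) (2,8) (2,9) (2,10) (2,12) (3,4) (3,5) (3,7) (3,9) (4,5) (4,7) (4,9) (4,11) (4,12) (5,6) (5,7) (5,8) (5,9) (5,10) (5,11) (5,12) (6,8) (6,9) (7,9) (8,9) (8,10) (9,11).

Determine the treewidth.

4

A width-4 tree decomposition is:
Bags: B1 = {1, 2, 4, 5, 9}  B2 = {1, 4, 5, 7, 9}  B3 = {1, 2, 5, 8, 9}  B4 = {1, 2, 5, 8, 10}  B5 = {1, 2, 4, 5, 12}  B6 = {2, 5, 6, 8, 9}  B7 = {1, 4, 5, 9, 11}  B8 = {3, 4, 5, 7, 9}
Tree: B1–B2, B1–B3, B3–B4, B1–B5, B3–B6, B2–B7, B2–B8
Every bag has size at most 5, so the width is 5 − 1 = 4 and tw(G) ≤ 4. On the other hand G contains the 5-clique {1, 2, 5, 8, 9}. A clique must lie in a single bag of any decomposition, so no decomposition can have width below 4. Combining the bounds, tw(G) = 4.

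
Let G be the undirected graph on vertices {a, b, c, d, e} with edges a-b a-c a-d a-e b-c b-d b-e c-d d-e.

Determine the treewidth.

3

A width-3 tree decomposition is:
Bags: B1 = {a, b, d, e}  B2 = {a, b, c, d}
Tree: B1–B2
Each bag holds 4 vertices, so the decomposition has width 3, which upper-bounds the treewidth. On the other hand G contains the 4-clique {a, b, d, e}. A clique must lie in a single bag of any decomposition, so no decomposition can have width below 3. Combining the bounds, tw(G) = 3.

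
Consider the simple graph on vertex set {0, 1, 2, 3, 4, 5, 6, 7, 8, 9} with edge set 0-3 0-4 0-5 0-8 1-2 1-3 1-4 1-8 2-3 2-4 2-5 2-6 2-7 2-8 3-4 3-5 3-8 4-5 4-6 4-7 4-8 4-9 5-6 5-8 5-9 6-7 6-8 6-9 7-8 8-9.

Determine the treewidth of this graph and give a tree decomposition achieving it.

Every bag has size at most 5, so the width is 5 − 1 = 4 and tw(G) ≤ 4. For the lower bound, the 5 vertices {0, 3, 4, 5, 8} are pairwise adjacent, and any tree decomposition puts a clique entirely inside one bag — forcing width ≥ 4. The upper and lower bounds meet at 4, so that is the treewidth.

Treewidth 4.
One such decomposition:
Bags: B1 = {0, 3, 4, 5, 8}  B2 = {2, 3, 4, 5, 8}  B3 = {2, 4, 5, 6, 8}  B4 = {1, 2, 3, 4, 8}  B5 = {4, 5, 6, 8, 9}  B6 = {2, 4, 6, 7, 8}
Tree: B1–B2, B2–B3, B2–B4, B3–B5, B3–B6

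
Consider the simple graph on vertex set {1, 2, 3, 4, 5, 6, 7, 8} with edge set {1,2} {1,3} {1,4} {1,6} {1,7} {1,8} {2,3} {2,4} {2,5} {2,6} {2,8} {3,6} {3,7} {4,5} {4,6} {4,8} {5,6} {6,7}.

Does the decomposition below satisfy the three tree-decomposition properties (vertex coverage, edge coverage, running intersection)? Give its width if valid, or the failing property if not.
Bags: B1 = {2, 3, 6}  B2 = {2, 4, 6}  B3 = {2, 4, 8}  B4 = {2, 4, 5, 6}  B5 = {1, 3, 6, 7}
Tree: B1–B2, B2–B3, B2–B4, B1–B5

A tree decomposition must satisfy three properties: every vertex lies in some bag; for every edge, both endpoints lie together in some bag; and for every vertex, the bags containing it form a connected subtree. Here edge (1,2) lies in no bag, so the decomposition is invalid.

No — edge (1,2) lies in no bag.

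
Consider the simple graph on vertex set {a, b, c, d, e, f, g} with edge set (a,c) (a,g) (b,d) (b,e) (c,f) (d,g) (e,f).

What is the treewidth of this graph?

2

A width-2 tree decomposition is:
Bags: B1 = {a, c, f}  B2 = {a, e, f}  B3 = {a, b, e}  B4 = {a, b, d}  B5 = {a, d, g}
Tree: B1–B2, B2–B3, B3–B4, B4–B5
Every bag has size at most 3, so the width is 3 − 1 = 2 and tw(G) ≤ 2. For the lower bound, G contains the cycle a–c–f–e–b–d–g–a, so G is not a forest; only forests have treewidth ≤ 1, hence tw(G) ≥ 2. Hence tw(G) = 2 exactly.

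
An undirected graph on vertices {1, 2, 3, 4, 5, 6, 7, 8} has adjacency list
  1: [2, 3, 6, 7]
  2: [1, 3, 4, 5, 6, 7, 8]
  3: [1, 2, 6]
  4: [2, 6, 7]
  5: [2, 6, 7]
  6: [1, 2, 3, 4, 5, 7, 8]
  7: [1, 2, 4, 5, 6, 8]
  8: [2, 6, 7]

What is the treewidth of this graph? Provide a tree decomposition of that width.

Treewidth 3.
Bags: B1 = {2, 6, 7, 8}  B2 = {1, 2, 6, 7}  B3 = {2, 4, 6, 7}  B4 = {1, 2, 3, 6}  B5 = {2, 5, 6, 7}
Tree: B1–B2, B1–B3, B2–B4, B3–B5

Every bag has size at most 4, so the width is 4 − 1 = 3 and tw(G) ≤ 3. On the other hand G contains the 4-clique {1, 2, 3, 6}. A clique must lie in a single bag of any decomposition, so no decomposition can have width below 3. Combining the bounds, tw(G) = 3.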